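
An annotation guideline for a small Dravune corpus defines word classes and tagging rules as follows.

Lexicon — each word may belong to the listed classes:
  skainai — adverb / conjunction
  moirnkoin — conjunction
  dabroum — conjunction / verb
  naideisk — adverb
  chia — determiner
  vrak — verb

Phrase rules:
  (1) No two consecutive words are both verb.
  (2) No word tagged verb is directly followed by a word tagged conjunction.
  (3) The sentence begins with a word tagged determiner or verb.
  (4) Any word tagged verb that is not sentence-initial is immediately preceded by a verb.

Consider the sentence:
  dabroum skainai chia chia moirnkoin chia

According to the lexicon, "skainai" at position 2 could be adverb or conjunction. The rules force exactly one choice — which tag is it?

Candidates per position — 1:dabroum {conjunction,verb}; 2:skainai {adverb,conjunction}; 3:chia {determiner}; 4:chia {determiner}; 5:moirnkoin {conjunction}; 6:chia {determiner}.
Position 1: tagging it conjunction would leave rule 3 unsatisfiable, so it must be verb.
Position 2: tagging it conjunction would leave rule 2 unsatisfiable, so it must be adverb.
The unique satisfying tagging is: verb adverb determiner determiner conjunction determiner.
Verifying each rule — rule 1 ✓; rule 2 ✓; rule 3 ✓; rule 4 ✓.

adverb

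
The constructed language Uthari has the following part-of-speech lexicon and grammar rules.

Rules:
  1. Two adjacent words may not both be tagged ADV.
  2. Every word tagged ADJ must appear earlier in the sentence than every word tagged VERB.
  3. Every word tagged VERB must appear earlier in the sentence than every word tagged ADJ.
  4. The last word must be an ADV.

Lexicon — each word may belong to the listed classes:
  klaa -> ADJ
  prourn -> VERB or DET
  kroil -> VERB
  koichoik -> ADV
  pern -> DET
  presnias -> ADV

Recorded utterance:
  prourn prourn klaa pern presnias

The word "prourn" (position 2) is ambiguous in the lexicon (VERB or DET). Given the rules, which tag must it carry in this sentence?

DET

Candidates per position — 1:prourn {VERB,DET}; 2:prourn {VERB,DET}; 3:klaa {ADJ}; 4:pern {DET}; 5:presnias {ADV}.
If word 1 were VERB, no tagging could satisfy rule 2; so word 1 is DET.
If word 2 were VERB, no tagging could satisfy rule 2; so word 2 is DET.
That leaves exactly one tagging: DET DET ADJ DET ADV.
Rule-by-rule: rule 1 holds; rule 2 holds; rule 3 holds; rule 4 holds.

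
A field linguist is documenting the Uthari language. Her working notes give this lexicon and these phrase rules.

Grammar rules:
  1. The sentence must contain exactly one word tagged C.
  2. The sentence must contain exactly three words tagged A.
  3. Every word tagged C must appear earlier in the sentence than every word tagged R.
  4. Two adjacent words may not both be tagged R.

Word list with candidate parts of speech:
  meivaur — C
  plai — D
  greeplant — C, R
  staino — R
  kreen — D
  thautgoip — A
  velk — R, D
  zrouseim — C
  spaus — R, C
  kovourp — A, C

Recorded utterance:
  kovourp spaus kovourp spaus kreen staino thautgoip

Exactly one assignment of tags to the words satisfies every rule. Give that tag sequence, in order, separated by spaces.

Candidates per position — 1:kovourp {A,C}; 2:spaus {R,C}; 3:kovourp {A,C}; 4:spaus {R,C}; 5:kreen {D}; 6:staino {R}; 7:thautgoip {A}.
At position 1, choosing C makes rule 2 impossible to satisfy; hence A.
At position 3, choosing C makes rule 2 impossible to satisfy; hence A.
The remaining ambiguous positions (2, 4) are resolved jointly — only one combination satisfies every rule.
That leaves exactly one tagging: A C A R D R A.
Rule-by-rule: rule 1 satisfied; rule 2 satisfied; rule 3 satisfied; rule 4 satisfied.

A C A R D R A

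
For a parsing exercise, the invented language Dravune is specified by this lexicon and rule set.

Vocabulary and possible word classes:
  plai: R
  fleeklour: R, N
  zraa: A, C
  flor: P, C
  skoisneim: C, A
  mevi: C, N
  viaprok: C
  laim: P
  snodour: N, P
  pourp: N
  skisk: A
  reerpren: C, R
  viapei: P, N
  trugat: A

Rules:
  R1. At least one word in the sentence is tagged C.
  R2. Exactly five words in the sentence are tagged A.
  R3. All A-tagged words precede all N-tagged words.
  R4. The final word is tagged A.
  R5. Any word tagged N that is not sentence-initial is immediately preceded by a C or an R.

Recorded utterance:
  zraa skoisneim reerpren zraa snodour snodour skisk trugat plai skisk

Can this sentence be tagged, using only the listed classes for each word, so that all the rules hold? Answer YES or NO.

YES

Candidates per position — 1:zraa {A,C}; 2:skoisneim {C,A}; 3:reerpren {C,R}; 4:zraa {A,C}; 5:snodour {N,P}; 6:snodour {N,P}; 7:skisk {A}; 8:trugat {A}; 9:plai {R}; 10:skisk {A}.
One satisfying assignment: A C C A P P A A R A.
Rule-by-rule: rule 1 ✓; rule 2 ✓; rule 3 ✓; rule 4 ✓; rule 5 ✓.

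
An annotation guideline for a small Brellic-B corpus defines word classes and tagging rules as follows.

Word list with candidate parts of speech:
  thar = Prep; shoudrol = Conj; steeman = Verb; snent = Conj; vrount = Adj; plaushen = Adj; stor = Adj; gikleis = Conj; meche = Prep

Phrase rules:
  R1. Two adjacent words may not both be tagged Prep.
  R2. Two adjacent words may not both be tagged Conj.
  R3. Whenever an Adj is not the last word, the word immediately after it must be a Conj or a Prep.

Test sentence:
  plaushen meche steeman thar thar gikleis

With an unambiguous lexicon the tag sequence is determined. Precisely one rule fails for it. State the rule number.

1

Fixed tagging: Adj Prep Verb Prep Prep Conj.
Applying the rules: R1 violated, R2 holds, R3 holds.
Only rule 1 fails.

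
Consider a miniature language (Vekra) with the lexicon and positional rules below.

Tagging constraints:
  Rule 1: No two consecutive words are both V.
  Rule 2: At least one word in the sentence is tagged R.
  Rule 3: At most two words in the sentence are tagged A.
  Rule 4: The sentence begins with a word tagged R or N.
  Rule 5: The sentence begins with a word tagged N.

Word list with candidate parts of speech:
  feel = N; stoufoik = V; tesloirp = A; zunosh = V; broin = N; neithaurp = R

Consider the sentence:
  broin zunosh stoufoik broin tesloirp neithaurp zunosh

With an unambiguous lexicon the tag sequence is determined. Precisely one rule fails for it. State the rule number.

1

Fixed tagging: N V V N A R V.
Rule check: R1 fail, R2 pass, R3 pass, R4 pass, R5 pass.
Only rule 1 fails.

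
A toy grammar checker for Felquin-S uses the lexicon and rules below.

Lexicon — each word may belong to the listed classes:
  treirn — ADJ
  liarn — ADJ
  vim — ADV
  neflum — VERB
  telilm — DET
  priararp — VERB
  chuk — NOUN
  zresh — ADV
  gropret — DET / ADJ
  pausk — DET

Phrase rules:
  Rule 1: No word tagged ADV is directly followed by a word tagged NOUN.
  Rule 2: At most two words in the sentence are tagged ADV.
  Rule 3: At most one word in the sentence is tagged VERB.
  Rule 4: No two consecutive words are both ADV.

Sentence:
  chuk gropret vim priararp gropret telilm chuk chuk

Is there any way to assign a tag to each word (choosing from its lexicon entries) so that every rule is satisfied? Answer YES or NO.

Candidates per position — 1:chuk {NOUN}; 2:gropret {DET,ADJ}; 3:vim {ADV}; 4:priararp {VERB}; 5:gropret {DET,ADJ}; 6:telilm {DET}; 7:chuk {NOUN}; 8:chuk {NOUN}.
One satisfying assignment: NOUN DET ADV VERB DET DET NOUN NOUN.
Rule-by-rule: rule 1 ok; rule 2 ok; rule 3 ok; rule 4 ok.

YES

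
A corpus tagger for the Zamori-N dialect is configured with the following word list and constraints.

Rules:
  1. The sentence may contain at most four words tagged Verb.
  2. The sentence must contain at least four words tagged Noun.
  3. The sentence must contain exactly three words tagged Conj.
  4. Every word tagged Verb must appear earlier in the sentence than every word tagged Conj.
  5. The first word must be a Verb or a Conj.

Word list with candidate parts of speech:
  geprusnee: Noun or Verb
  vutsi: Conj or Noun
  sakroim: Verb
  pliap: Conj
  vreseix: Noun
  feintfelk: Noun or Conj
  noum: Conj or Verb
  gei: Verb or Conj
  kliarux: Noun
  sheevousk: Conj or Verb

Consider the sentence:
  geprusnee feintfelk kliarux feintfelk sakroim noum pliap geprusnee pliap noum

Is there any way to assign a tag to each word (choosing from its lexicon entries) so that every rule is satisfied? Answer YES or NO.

Candidates per position — 1:geprusnee {Noun,Verb}; 2:feintfelk {Noun,Conj}; 3:kliarux {Noun}; 4:feintfelk {Noun,Conj}; 5:sakroim {Verb}; 6:noum {Conj,Verb}; 7:pliap {Conj}; 8:geprusnee {Noun,Verb}; 9:pliap {Conj}; 10:noum {Conj,Verb}.
One satisfying assignment: Verb Noun Noun Noun Verb Verb Conj Noun Conj Conj.
Verifying each rule — rule 1 satisfied; rule 2 satisfied; rule 3 satisfied; rule 4 satisfied; rule 5 satisfied.

YES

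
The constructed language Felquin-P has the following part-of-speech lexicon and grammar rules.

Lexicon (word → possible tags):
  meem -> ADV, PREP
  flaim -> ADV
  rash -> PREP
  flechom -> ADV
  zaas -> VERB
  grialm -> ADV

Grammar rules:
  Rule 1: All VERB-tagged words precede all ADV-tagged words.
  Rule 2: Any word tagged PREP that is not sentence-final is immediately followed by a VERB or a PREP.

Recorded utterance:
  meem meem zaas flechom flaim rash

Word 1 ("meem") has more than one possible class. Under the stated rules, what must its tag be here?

Candidates per position — 1:meem {ADV,PREP}; 2:meem {ADV,PREP}; 3:zaas {VERB}; 4:flechom {ADV}; 5:flaim {ADV}; 6:rash {PREP}.
If word 1 were ADV, no tagging could satisfy rule 1; so word 1 is PREP.
If word 2 were ADV, no tagging could satisfy rule 1; so word 2 is PREP.
The only consistent sequence is: PREP PREP VERB ADV ADV PREP.
Check: rule 1 satisfied; rule 2 satisfied.

PREP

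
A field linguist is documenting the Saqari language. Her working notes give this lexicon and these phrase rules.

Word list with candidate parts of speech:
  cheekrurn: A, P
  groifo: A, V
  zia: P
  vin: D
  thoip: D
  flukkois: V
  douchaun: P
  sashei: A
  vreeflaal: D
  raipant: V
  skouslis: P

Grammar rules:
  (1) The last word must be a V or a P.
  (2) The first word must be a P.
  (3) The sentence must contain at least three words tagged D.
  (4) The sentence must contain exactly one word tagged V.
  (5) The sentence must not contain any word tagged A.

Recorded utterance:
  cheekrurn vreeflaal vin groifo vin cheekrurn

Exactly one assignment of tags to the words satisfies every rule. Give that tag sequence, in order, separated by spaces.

P D D V D P

Candidates per position — 1:cheekrurn {A,P}; 2:vreeflaal {D}; 3:vin {D}; 4:groifo {A,V}; 5:vin {D}; 6:cheekrurn {A,P}.
At position 1, choosing A makes rule 2 impossible to satisfy; hence P.
At position 4, choosing A makes rule 4 impossible to satisfy; hence V.
At position 6, choosing A makes rule 1 impossible to satisfy; hence P.
The unique satisfying tagging is: P D D V D P.
Rule-by-rule: rule 1 holds; rule 2 holds; rule 3 holds; rule 4 holds; rule 5 holds.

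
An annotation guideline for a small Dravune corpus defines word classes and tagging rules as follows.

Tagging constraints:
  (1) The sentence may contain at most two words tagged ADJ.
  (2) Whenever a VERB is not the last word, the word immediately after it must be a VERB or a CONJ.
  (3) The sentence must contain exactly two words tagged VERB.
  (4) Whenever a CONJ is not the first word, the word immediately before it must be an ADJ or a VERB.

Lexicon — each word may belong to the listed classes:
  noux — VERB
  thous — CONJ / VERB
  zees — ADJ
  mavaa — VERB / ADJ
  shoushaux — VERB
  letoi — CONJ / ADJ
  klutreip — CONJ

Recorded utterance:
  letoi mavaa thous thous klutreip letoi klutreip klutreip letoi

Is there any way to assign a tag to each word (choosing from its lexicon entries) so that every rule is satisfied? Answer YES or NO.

Candidates per position — 1:letoi {CONJ,ADJ}; 2:mavaa {VERB,ADJ}; 3:thous {CONJ,VERB}; 4:thous {CONJ,VERB}; 5:klutreip {CONJ}; 6:letoi {CONJ,ADJ}; 7:klutreip {CONJ}; 8:klutreip {CONJ}; 9:letoi {CONJ,ADJ}.
Rule 4 cannot be satisfied by any choice of tags from the lexicon.
So there is no consistent tagging.

NO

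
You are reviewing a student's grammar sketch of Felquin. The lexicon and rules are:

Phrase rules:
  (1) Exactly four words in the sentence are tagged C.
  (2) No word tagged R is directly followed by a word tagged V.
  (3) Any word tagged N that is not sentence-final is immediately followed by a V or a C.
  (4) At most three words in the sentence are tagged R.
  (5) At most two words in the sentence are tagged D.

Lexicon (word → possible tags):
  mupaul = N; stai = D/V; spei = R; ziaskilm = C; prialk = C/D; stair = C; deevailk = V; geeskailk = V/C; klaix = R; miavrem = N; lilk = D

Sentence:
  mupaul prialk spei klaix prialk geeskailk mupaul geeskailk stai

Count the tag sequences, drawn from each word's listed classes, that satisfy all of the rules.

Candidates per position — 1:mupaul {N}; 2:prialk {C,D}; 3:spei {R}; 4:klaix {R}; 5:prialk {C,D}; 6:geeskailk {V,C}; 7:mupaul {N}; 8:geeskailk {V,C}; 9:stai {D,V}.
There are 32 candidate sequences in total.
The sequences that satisfy every rule: N C R R C C N C D; N C R R C C N C V.
Count = 2.

2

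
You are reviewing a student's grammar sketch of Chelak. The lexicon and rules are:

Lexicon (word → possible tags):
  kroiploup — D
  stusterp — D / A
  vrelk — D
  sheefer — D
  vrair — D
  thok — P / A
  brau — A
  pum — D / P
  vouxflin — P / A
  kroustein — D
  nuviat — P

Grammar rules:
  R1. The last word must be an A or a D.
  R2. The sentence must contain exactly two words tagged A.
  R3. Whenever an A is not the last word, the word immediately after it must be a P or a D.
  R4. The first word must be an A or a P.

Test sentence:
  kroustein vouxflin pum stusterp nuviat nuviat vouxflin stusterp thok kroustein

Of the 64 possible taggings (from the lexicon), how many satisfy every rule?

0

Candidates per position — 1:kroustein {D}; 2:vouxflin {P,A}; 3:pum {D,P}; 4:stusterp {D,A}; 5:nuviat {P}; 6:nuviat {P}; 7:vouxflin {P,A}; 8:stusterp {D,A}; 9:thok {P,A}; 10:kroustein {D}.
There are 64 candidate sequences in total.
Rule 4 cannot be satisfied by any choice of tags from the lexicon.
So there is no consistent tagging.
Count = 0.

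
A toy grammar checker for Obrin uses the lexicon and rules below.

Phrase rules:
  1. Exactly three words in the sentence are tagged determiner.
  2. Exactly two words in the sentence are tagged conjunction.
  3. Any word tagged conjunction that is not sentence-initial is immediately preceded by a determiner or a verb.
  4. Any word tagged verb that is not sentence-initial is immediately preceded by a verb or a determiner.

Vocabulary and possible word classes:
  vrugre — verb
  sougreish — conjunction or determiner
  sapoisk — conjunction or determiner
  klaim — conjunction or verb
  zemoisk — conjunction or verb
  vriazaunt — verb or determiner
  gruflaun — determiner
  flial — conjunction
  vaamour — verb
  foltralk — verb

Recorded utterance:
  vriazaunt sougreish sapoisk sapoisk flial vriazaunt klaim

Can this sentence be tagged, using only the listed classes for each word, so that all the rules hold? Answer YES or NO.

Candidates per position — 1:vriazaunt {verb,determiner}; 2:sougreish {conjunction,determiner}; 3:sapoisk {conjunction,determiner}; 4:sapoisk {conjunction,determiner}; 5:flial {conjunction}; 6:vriazaunt {verb,determiner}; 7:klaim {conjunction,verb}.
One satisfying assignment: verb conjunction determiner determiner conjunction determiner verb.
Check: rule 1 satisfied; rule 2 satisfied; rule 3 satisfied; rule 4 satisfied.

YES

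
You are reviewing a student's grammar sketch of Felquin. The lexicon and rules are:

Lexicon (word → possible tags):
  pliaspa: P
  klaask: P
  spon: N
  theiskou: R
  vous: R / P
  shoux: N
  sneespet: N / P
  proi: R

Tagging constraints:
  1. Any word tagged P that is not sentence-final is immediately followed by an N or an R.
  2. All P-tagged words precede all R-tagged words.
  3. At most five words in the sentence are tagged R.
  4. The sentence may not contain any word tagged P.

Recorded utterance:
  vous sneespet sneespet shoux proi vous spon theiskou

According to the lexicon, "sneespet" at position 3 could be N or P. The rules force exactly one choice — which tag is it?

N

Candidates per position — 1:vous {R,P}; 2:sneespet {N,P}; 3:sneespet {N,P}; 4:shoux {N}; 5:proi {R}; 6:vous {R,P}; 7:spon {N}; 8:theiskou {R}.
At position 1, choosing P makes rule 4 impossible to satisfy; hence R.
At position 2, choosing P makes rule 2 impossible to satisfy; hence N.
At position 3, choosing P makes rule 2 impossible to satisfy; hence N.
At position 6, choosing P makes rule 2 impossible to satisfy; hence R.
The unique satisfying tagging is: R N N N R R N R.
Verifying each rule — rule 1 ok; rule 2 ok; rule 3 ok; rule 4 ok.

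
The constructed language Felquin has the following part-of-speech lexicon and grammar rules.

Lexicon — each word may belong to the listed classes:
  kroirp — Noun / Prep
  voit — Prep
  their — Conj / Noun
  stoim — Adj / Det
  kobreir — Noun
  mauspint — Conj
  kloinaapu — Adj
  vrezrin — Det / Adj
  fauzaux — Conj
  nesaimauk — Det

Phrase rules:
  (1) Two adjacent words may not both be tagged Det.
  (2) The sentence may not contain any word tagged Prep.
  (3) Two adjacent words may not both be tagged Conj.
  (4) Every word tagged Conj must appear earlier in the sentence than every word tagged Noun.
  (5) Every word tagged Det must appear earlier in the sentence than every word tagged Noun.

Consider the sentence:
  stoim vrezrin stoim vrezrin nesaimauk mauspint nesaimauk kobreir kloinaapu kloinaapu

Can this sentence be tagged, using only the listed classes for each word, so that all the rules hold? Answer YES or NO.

YES

Candidates per position — 1:stoim {Adj,Det}; 2:vrezrin {Det,Adj}; 3:stoim {Adj,Det}; 4:vrezrin {Det,Adj}; 5:nesaimauk {Det}; 6:mauspint {Conj}; 7:nesaimauk {Det}; 8:kobreir {Noun}; 9:kloinaapu {Adj}; 10:kloinaapu {Adj}.
One satisfying assignment: Adj Adj Adj Adj Det Conj Det Noun Adj Adj.
Checking: rule 1 ok; rule 2 ok; rule 3 ok; rule 4 ok; rule 5 ok.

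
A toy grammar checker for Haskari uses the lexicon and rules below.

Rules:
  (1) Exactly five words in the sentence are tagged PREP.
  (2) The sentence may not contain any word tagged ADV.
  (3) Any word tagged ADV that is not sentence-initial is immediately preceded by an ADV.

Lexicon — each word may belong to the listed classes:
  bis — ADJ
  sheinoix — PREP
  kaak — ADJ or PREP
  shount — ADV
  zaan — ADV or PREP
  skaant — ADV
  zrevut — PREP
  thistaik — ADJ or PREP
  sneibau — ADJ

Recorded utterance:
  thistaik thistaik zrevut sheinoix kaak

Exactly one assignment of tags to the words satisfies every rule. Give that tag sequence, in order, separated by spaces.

PREP PREP PREP PREP PREP

Candidates per position — 1:thistaik {ADJ,PREP}; 2:thistaik {ADJ,PREP}; 3:zrevut {PREP}; 4:sheinoix {PREP}; 5:kaak {ADJ,PREP}.
If word 1 were ADJ, no tagging could satisfy rule 1; so word 1 is PREP.
If word 2 were ADJ, no tagging could satisfy rule 1; so word 2 is PREP.
If word 5 were ADJ, no tagging could satisfy rule 1; so word 5 is PREP.
The unique satisfying tagging is: PREP PREP PREP PREP PREP.
Rule-by-rule: rule 1 ✓; rule 2 ✓; rule 3 ✓.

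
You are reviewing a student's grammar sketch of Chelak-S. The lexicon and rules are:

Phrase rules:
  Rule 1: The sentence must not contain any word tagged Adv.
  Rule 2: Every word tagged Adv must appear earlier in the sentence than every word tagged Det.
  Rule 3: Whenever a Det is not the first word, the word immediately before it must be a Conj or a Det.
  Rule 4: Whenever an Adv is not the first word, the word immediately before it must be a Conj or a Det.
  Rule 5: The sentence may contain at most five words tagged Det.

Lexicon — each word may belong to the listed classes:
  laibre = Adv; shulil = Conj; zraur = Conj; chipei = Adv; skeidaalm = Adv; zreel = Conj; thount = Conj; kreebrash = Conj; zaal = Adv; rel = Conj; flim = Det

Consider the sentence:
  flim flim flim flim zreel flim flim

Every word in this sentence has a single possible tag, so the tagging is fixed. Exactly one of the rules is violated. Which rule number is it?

Fixed tagging: Det Det Det Det Conj Det Det.
Checking each rule: R1 ✓, R2 ✓, R3 ✓, R4 ✓, R5 ✗.
Only rule 5 fails.

5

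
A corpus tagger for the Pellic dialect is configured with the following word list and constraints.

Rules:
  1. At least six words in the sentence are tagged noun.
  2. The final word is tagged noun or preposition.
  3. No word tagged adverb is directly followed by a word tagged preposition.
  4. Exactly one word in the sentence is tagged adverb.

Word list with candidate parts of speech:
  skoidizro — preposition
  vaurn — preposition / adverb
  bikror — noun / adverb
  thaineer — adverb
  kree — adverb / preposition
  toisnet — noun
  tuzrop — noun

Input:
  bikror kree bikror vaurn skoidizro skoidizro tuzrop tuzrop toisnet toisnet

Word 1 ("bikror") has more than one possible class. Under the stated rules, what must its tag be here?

noun

Candidates per position — 1:bikror {noun,adverb}; 2:kree {adverb,preposition}; 3:bikror {noun,adverb}; 4:vaurn {preposition,adverb}; 5:skoidizro {preposition}; 6:skoidizro {preposition}; 7:tuzrop {noun}; 8:tuzrop {noun}; 9:toisnet {noun}; 10:toisnet {noun}.
If word 1 were adverb, no tagging could satisfy rule 1; so word 1 is noun.
If word 3 were adverb, no tagging could satisfy rule 1; so word 3 is noun.
If word 4 were adverb, no tagging could satisfy rule 3; so word 4 is preposition.
If word 2 were preposition, no tagging could satisfy rule 4; so word 2 is adverb.
The unique satisfying tagging is: noun adverb noun preposition preposition preposition noun noun noun noun.
Check: rule 1 ✓; rule 2 ✓; rule 3 ✓; rule 4 ✓.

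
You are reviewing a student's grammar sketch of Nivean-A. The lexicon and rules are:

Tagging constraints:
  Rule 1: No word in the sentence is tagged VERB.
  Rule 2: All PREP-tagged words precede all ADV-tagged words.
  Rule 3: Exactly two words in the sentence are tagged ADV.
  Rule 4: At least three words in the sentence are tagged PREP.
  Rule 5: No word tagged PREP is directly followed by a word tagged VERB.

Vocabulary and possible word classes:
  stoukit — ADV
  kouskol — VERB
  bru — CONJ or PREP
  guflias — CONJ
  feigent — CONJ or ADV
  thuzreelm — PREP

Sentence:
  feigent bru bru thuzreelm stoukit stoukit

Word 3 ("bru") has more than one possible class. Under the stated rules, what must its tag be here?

PREP

Candidates per position — 1:feigent {CONJ,ADV}; 2:bru {CONJ,PREP}; 3:bru {CONJ,PREP}; 4:thuzreelm {PREP}; 5:stoukit {ADV}; 6:stoukit {ADV}.
Word 1 cannot be ADV — rule 2 would then fail for every completion. It is CONJ.
Word 2 cannot be CONJ — rule 4 would then fail for every completion. It is PREP.
Word 3 cannot be CONJ — rule 4 would then fail for every completion. It is PREP.
That leaves exactly one tagging: CONJ PREP PREP PREP ADV ADV.
Rule-by-rule: rule 1 ✓; rule 2 ✓; rule 3 ✓; rule 4 ✓; rule 5 ✓.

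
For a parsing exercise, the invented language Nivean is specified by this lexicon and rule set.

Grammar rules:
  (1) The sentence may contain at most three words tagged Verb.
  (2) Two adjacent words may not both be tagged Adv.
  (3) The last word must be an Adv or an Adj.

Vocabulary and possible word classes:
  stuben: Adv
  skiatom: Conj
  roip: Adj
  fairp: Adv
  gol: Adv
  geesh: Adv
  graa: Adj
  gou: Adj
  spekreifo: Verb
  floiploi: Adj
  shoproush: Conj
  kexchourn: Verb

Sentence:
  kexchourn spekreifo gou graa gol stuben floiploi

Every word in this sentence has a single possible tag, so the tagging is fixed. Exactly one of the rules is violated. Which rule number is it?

2

Fixed tagging: Verb Verb Adj Adj Adv Adv Adj.
Checking each rule: R1 ✓, R2 ✗, R3 ✓.
Only rule 2 fails.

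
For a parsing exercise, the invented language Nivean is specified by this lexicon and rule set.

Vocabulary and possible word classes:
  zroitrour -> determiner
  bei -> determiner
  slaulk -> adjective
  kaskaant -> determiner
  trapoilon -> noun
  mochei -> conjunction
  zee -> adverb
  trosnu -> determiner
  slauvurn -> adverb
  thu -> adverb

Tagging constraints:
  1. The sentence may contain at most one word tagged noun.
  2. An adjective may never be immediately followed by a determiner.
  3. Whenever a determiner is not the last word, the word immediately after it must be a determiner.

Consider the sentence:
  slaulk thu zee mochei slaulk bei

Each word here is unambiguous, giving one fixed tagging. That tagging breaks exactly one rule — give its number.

Fixed tagging: adjective adverb adverb conjunction adjective determiner.
Rule check: R1 ✓, R2 ✗, R3 ✓.
Only rule 2 fails.

2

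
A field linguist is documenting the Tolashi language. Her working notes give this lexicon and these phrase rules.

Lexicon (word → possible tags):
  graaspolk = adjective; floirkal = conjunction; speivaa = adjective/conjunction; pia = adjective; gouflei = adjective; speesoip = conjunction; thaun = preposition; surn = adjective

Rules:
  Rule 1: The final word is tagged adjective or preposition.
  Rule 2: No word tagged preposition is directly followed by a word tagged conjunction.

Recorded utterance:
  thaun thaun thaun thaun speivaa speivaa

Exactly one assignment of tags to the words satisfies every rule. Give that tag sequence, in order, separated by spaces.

preposition preposition preposition preposition adjective adjective

Candidates per position — 1:thaun {preposition}; 2:thaun {preposition}; 3:thaun {preposition}; 4:thaun {preposition}; 5:speivaa {adjective,conjunction}; 6:speivaa {adjective,conjunction}.
Position 5: tagging it conjunction would leave rule 2 unsatisfiable, so it must be adjective.
Position 6: tagging it conjunction would leave rule 1 unsatisfiable, so it must be adjective.
The only consistent sequence is: preposition preposition preposition preposition adjective adjective.
Check: rule 1 ✓; rule 2 ✓.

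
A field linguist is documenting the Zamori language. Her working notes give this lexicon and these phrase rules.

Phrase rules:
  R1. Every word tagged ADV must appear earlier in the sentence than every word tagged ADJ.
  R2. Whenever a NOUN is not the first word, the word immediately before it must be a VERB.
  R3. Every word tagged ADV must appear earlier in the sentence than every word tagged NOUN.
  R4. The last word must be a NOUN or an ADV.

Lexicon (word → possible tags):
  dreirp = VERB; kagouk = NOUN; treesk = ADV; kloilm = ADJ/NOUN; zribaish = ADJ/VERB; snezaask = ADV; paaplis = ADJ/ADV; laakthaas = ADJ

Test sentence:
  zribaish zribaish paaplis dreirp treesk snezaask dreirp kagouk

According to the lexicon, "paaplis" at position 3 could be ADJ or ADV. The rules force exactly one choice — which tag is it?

Candidates per position — 1:zribaish {ADJ,VERB}; 2:zribaish {ADJ,VERB}; 3:paaplis {ADJ,ADV}; 4:dreirp {VERB}; 5:treesk {ADV}; 6:snezaask {ADV}; 7:dreirp {VERB}; 8:kagouk {NOUN}.
Word 1 cannot be ADJ — rule 1 would then fail for every completion. It is VERB.
Word 2 cannot be ADJ — rule 1 would then fail for every completion. It is VERB.
Word 3 cannot be ADJ — rule 1 would then fail for every completion. It is ADV.
That leaves exactly one tagging: VERB VERB ADV VERB ADV ADV VERB NOUN.
Check: rule 1 ok; rule 2 ok; rule 3 ok; rule 4 ok.

ADV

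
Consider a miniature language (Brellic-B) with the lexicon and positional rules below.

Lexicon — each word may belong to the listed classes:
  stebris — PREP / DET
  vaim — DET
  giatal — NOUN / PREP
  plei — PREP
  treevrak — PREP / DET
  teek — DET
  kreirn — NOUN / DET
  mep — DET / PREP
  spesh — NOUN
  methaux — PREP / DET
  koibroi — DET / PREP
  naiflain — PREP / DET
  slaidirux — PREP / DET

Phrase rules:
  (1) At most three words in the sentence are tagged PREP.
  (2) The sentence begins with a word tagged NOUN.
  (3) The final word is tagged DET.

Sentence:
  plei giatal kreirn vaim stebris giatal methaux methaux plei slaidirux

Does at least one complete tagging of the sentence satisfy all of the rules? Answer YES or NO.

Candidates per position — 1:plei {PREP}; 2:giatal {NOUN,PREP}; 3:kreirn {NOUN,DET}; 4:vaim {DET}; 5:stebris {PREP,DET}; 6:giatal {NOUN,PREP}; 7:methaux {PREP,DET}; 8:methaux {PREP,DET}; 9:plei {PREP}; 10:slaidirux {PREP,DET}.
Rule 2 cannot be satisfied by any choice of tags from the lexicon.
So there is no consistent tagging.

NO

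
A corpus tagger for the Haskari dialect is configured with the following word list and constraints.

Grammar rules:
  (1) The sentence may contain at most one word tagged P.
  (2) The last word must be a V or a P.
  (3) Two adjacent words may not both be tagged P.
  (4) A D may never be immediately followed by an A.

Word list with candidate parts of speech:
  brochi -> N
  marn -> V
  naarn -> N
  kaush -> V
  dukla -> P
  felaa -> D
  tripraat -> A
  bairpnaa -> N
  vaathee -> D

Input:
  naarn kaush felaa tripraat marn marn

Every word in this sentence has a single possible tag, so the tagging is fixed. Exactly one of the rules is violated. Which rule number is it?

4

Fixed tagging: N V D A V V.
Applying the rules: R1 holds, R2 holds, R3 holds, R4 violated.
Only rule 4 fails.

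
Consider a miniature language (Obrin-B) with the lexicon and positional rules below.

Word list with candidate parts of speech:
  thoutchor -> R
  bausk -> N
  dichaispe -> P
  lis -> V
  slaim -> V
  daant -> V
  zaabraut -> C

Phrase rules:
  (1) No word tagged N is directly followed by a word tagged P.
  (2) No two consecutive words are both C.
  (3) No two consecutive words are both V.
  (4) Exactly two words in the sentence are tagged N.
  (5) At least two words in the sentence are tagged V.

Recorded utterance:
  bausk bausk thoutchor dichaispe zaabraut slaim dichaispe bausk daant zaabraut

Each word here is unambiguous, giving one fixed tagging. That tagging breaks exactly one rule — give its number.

4

Fixed tagging: N N R P C V P N V C.
Checking each rule: R1 ✓, R2 ✓, R3 ✓, R4 ✗, R5 ✓.
Only rule 4 fails.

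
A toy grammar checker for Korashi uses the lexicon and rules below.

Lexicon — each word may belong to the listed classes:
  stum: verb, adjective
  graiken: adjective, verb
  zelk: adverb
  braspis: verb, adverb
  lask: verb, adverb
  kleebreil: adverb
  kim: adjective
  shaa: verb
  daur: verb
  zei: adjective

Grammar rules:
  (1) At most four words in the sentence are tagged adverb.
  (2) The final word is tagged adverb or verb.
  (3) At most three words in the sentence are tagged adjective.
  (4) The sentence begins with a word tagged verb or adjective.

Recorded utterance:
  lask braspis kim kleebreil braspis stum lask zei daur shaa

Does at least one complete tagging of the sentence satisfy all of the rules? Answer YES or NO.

Candidates per position — 1:lask {verb,adverb}; 2:braspis {verb,adverb}; 3:kim {adjective}; 4:kleebreil {adverb}; 5:braspis {verb,adverb}; 6:stum {verb,adjective}; 7:lask {verb,adverb}; 8:zei {adjective}; 9:daur {verb}; 10:shaa {verb}.
One satisfying assignment: verb verb adjective adverb verb adjective adverb adjective verb verb.
Checking: rule 1 ✓; rule 2 ✓; rule 3 ✓; rule 4 ✓.

YES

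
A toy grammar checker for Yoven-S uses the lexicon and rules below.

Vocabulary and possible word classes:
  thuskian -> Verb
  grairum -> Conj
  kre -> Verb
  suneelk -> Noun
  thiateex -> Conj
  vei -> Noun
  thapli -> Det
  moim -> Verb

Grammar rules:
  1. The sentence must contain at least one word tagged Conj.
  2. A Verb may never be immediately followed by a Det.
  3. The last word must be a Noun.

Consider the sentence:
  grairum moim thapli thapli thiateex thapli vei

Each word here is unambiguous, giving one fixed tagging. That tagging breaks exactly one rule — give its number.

Fixed tagging: Conj Verb Det Det Conj Det Noun.
Rule check: R1 ✓, R2 ✗, R3 ✓.
Only rule 2 fails.

2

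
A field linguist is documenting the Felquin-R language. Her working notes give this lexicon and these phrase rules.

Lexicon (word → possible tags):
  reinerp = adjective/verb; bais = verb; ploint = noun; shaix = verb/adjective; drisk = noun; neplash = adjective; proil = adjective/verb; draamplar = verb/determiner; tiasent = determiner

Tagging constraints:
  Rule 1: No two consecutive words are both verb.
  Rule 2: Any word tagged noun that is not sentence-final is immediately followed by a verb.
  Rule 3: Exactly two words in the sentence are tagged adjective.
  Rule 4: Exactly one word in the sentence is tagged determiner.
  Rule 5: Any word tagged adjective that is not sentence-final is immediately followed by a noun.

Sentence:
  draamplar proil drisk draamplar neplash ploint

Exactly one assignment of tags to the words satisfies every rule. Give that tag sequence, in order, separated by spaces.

Candidates per position — 1:draamplar {verb,determiner}; 2:proil {adjective,verb}; 3:drisk {noun}; 4:draamplar {verb,determiner}; 5:neplash {adjective}; 6:ploint {noun}.
Word 2 cannot be verb — rule 3 would then fail for every completion. It is adjective.
Word 4 cannot be determiner — rule 2 would then fail for every completion. It is verb.
Word 1 cannot be verb — rule 4 would then fail for every completion. It is determiner.
The unique satisfying tagging is: determiner adjective noun verb adjective noun.
Verifying each rule — rule 1 satisfied; rule 2 satisfied; rule 3 satisfied; rule 4 satisfied; rule 5 satisfied.

determiner adjective noun verb adjective noun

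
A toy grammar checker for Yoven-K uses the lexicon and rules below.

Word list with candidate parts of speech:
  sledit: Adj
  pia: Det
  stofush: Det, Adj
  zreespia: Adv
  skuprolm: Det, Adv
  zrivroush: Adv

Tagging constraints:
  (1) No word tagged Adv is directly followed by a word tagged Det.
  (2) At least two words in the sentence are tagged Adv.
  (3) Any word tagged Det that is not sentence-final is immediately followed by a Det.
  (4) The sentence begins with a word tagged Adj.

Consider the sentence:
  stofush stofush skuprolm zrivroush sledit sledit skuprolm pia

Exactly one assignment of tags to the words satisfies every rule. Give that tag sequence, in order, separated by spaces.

Adj Adj Adv Adv Adj Adj Det Det

Candidates per position — 1:stofush {Det,Adj}; 2:stofush {Det,Adj}; 3:skuprolm {Det,Adv}; 4:zrivroush {Adv}; 5:sledit {Adj}; 6:sledit {Adj}; 7:skuprolm {Det,Adv}; 8:pia {Det}.
Position 1: Det is ruled out by rule 3; that leaves Adj.
Position 2: Det is ruled out by rule 3; that leaves Adj.
Position 3: Det is ruled out by rule 3; that leaves Adv.
Position 7: Adv is ruled out by rule 1; that leaves Det.
That leaves exactly one tagging: Adj Adj Adv Adv Adj Adj Det Det.
Verifying each rule — rule 1 ok; rule 2 ok; rule 3 ok; rule 4 ok.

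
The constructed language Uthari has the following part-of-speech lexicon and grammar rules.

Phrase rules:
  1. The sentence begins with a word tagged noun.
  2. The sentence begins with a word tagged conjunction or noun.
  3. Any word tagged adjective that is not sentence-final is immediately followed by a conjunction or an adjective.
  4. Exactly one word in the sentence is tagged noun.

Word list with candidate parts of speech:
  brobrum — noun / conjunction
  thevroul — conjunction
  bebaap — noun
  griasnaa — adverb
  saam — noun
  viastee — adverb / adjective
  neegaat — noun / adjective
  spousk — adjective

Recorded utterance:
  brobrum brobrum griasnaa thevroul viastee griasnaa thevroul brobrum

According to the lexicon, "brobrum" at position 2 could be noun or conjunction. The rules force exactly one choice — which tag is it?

Candidates per position — 1:brobrum {noun,conjunction}; 2:brobrum {noun,conjunction}; 3:griasnaa {adverb}; 4:thevroul {conjunction}; 5:viastee {adverb,adjective}; 6:griasnaa {adverb}; 7:thevroul {conjunction}; 8:brobrum {noun,conjunction}.
At position 1, choosing conjunction makes rule 1 impossible to satisfy; hence noun.
At position 2, choosing noun makes rule 4 impossible to satisfy; hence conjunction.
At position 5, choosing adjective makes rule 3 impossible to satisfy; hence adverb.
At position 8, choosing noun makes rule 4 impossible to satisfy; hence conjunction.
The only consistent sequence is: noun conjunction adverb conjunction adverb adverb conjunction conjunction.
Rule-by-rule: rule 1 ok; rule 2 ok; rule 3 ok; rule 4 ok.

conjunction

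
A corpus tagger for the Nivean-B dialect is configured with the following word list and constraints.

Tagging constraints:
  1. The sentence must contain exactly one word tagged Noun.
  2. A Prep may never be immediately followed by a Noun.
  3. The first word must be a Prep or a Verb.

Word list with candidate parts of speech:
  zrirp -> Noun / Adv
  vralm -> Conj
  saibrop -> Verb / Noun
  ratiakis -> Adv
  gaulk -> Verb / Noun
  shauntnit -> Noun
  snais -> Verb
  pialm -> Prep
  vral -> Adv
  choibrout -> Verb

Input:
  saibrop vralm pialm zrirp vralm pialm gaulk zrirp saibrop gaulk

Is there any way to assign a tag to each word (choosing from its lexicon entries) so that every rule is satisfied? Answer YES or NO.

YES

Candidates per position — 1:saibrop {Verb,Noun}; 2:vralm {Conj}; 3:pialm {Prep}; 4:zrirp {Noun,Adv}; 5:vralm {Conj}; 6:pialm {Prep}; 7:gaulk {Verb,Noun}; 8:zrirp {Noun,Adv}; 9:saibrop {Verb,Noun}; 10:gaulk {Verb,Noun}.
One satisfying assignment: Verb Conj Prep Adv Conj Prep Verb Adv Verb Noun.
Checking: rule 1 satisfied; rule 2 satisfied; rule 3 satisfied.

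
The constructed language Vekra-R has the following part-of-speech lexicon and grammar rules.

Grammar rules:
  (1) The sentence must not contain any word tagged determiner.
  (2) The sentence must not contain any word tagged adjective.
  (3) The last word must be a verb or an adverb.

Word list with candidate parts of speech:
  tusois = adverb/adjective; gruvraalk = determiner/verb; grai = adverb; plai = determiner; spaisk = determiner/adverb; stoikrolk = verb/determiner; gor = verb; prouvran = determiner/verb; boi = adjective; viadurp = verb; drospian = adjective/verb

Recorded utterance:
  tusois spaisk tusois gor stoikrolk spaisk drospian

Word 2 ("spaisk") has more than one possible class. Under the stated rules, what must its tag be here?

adverb

Candidates per position — 1:tusois {adverb,adjective}; 2:spaisk {determiner,adverb}; 3:tusois {adverb,adjective}; 4:gor {verb}; 5:stoikrolk {verb,determiner}; 6:spaisk {determiner,adverb}; 7:drospian {adjective,verb}.
At position 1, choosing adjective makes rule 2 impossible to satisfy; hence adverb.
At position 2, choosing determiner makes rule 1 impossible to satisfy; hence adverb.
At position 3, choosing adjective makes rule 2 impossible to satisfy; hence adverb.
At position 5, choosing determiner makes rule 1 impossible to satisfy; hence verb.
At position 6, choosing determiner makes rule 1 impossible to satisfy; hence adverb.
At position 7, choosing adjective makes rule 2 impossible to satisfy; hence verb.
The unique satisfying tagging is: adverb adverb adverb verb verb adverb verb.
Checking: rule 1 holds; rule 2 holds; rule 3 holds.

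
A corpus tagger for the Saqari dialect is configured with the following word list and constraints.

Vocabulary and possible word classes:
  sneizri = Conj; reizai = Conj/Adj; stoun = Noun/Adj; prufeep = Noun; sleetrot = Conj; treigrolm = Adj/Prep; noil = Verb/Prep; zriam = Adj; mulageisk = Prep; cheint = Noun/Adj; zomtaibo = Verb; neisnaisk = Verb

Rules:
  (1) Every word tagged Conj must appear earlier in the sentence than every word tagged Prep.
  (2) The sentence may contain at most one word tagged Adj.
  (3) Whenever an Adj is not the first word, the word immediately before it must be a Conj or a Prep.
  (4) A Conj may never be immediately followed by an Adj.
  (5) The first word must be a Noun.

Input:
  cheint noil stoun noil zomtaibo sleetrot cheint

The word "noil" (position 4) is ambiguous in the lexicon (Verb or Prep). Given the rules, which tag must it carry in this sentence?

Verb

Candidates per position — 1:cheint {Noun,Adj}; 2:noil {Verb,Prep}; 3:stoun {Noun,Adj}; 4:noil {Verb,Prep}; 5:zomtaibo {Verb}; 6:sleetrot {Conj}; 7:cheint {Noun,Adj}.
Word 1 cannot be Adj — rule 5 would then fail for every completion. It is Noun.
Word 2 cannot be Prep — rule 1 would then fail for every completion. It is Verb.
Word 3 cannot be Adj — rule 3 would then fail for every completion. It is Noun.
Word 4 cannot be Prep — rule 1 would then fail for every completion. It is Verb.
Word 7 cannot be Adj — rule 4 would then fail for every completion. It is Noun.
That leaves exactly one tagging: Noun Verb Noun Verb Verb Conj Noun.
Check: rule 1 satisfied; rule 2 satisfied; rule 3 satisfied; rule 4 satisfied; rule 5 satisfied.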